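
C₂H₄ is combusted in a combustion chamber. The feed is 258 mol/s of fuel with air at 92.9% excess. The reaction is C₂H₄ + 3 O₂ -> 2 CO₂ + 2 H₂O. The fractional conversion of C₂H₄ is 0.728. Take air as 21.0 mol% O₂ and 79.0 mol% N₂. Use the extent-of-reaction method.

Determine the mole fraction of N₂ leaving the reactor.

Stoichiometric O₂ = 3 × 258 = 774 mol/s; O₂ fed = 774 × 1.929 = 1493 mol/s.
N₂ fed = 1493 × 79/21 = 5617 mol/s.
Fuel reacted = 0.728 × 258 → ξ = 187.8 mol/s.
Outlet (n = n₀ + ν ξ):
  C₂H₄: 258 − 1(187.8) = 70.18
  O₂: 1493 − 3(187.8) = 929.6
  N₂: 5617 (inert)
  CO₂: 0 + 2(187.8) = 375.6
  H₂O: 0 + 2(187.8) = 375.6
Total out = 7368 mol/s; y_N₂ = 5617 / 7368 = 0.7623.

0.762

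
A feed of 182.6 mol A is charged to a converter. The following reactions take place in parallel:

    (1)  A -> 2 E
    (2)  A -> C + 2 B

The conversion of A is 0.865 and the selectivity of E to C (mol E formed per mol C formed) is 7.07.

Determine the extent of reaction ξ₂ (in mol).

ξ₂ = 34.8 mol

Conversion of A: A consumed = 0.865 × 182.6 = 157.9 mol = 1ξ₁ + 1ξ₂.
Selectivity: 2ξ₁ / (1ξ₂) = 7.07 → ξ₁ = 3.535 ξ₂.
Substitute: (1·3.535 + 1) ξ₂ = 157.9 → ξ₂ = 34.83 mol, ξ₁ = 123.1 mol.
Outlet amounts (n = n₀ + Σ ν·ξ):
  A: 182.6 − 1(123.1) − 1(34.83) = 24.65
  E: 0 + 2(123.1) = 246.2
  C: 0 + 1(34.83) = 34.83
  B: 0 + 2(34.83) = 69.66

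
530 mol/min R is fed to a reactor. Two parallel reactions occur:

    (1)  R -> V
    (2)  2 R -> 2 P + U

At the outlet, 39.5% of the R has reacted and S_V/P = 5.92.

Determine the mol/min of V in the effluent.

179 mol/min

Conversion of R: R consumed = 0.395 × 530 = 209.4 mol/min = 1ξ₁ + 2ξ₂.
Selectivity: 1ξ₁ / (2ξ₂) = 5.92 → ξ₁ = 11.84 ξ₂.
Substitute: (1·11.84 + 2) ξ₂ = 209.4 → ξ₂ = 15.13 mol/min, ξ₁ = 179.1 mol/min.
Outlet amounts (n = n₀ + Σ ν·ξ):
  R: 530 − 1(179.1) − 2(15.13) = 320.6
  V: 0 + 1(179.1) = 179.1
  P: 0 + 2(15.13) = 30.25
  U: 0 + 1(15.13) = 15.13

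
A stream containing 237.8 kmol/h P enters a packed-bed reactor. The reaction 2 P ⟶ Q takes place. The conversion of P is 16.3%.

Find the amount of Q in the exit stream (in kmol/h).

P reacted = 0.163 × 237.8 = 38.76 kmol/h; ν_P = −2, so ξ = 38.76/2 = 19.38 kmol/h.
Outlet amounts (n = n₀ + ν ξ):
  P: 237.8 − 2(19.38) = 199
  Q: 0 + 1(19.38) = 19.38

19.4 kmol/h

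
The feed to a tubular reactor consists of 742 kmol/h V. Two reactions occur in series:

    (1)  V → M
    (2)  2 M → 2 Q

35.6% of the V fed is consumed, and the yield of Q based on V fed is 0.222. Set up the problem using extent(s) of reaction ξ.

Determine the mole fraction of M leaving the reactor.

Conversion of V: V consumed = 1ξ₁ = 0.356 × 742 → ξ₁ = 264.2 kmol/h.
Yield of Q: 2ξ₂ / 742 = 0.222 → ξ₂ = 82.36 kmol/h.
Outlet amounts (n = n₀ + Σ ν·ξ):
  V: 742 − 1(264.2) = 477.8
  M: 0 + 1(264.2) − 2(82.36) = 99.43
  Q: 0 + 2(82.36) = 164.7
Total out = 742 kmol/h; y_M = 99.43 / 742 = 0.134.

0.134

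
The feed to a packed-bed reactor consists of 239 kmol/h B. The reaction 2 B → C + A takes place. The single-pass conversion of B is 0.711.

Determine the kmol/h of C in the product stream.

B reacted = 0.711 × 239 = 169.9 kmol/h; ν_B = −2, so ξ = 169.9/2 = 84.96 kmol/h.
Outlet amounts (n = n₀ + ν ξ):
  B: 239 − 2(84.96) = 69.07
  C: 0 + 1(84.96) = 84.96
  A: 0 + 1(84.96) = 84.96

85 kmol/h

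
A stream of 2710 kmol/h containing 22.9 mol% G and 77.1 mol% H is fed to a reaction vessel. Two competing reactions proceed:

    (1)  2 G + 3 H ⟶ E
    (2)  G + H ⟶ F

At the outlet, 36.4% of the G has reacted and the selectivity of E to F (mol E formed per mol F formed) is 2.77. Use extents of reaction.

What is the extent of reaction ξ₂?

ξ₂ = 34.5 kmol/h

Conversion of G: G consumed = 0.364 × 620.6 = 225.9 kmol/h = 2ξ₁ + 1ξ₂.
Selectivity: 1ξ₁ / (1ξ₂) = 2.77 → ξ₁ = 2.77 ξ₂.
Substitute: (2·2.77 + 1) ξ₂ = 225.9 → ξ₂ = 34.54 kmol/h, ξ₁ = 95.68 kmol/h.
Outlet amounts (n = n₀ + Σ ν·ξ):
  G: 620.6 − 2(95.68) − 1(34.54) = 394.7
  H: 2089 − 3(95.68) − 1(34.54) = 1768
  E: 0 + 1(95.68) = 95.68
  F: 0 + 1(34.54) = 34.54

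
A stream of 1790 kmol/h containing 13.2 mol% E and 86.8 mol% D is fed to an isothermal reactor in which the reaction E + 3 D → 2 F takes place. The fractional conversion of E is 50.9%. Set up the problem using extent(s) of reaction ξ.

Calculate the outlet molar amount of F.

241 kmol/h

E reacted = 0.509 × 236.3 = 120.3 kmol/h; ν_E = −1, so ξ = 120.3/1 = 120.3 kmol/h.
Outlet amounts (n = n₀ + ν ξ):
  E: 236.3 − 1(120.3) = 116
  D: 1554 − 3(120.3) = 1193
  F: 0 + 2(120.3) = 240.5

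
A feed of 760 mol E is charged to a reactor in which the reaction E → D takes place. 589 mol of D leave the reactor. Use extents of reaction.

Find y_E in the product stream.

0.225

For D: n = n₀ + 1ξ → 589 = 0 + 1ξ, giving ξ = 589 mol.
Outlet amounts (n = n₀ + ν ξ):
  E: 760 − 1(589) = 171
  D: 0 + 1(589) = 589
Total out = 760 mol; y_E = 171 / 760 = 0.225.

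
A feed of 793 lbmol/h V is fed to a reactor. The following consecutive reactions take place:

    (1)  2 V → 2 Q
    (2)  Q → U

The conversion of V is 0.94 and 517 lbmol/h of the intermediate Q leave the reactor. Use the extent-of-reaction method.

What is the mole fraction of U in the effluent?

Conversion of V: V consumed = 2ξ₁ = 0.94 × 793 → ξ₁ = 372.7 lbmol/h.
Q balance: n_Q = 0 + 2ξ₁ − 1ξ₂ = 517 → ξ₂ = (2·372.7 − 517)/1 = 228.4 lbmol/h.
Outlet amounts (n = n₀ + Σ ν·ξ):
  V: 793 − 2(372.7) = 47.58
  Q: 0 + 2(372.7) − 1(228.4) = 517
  U: 0 + 1(228.4) = 228.4
Total out = 793 lbmol/h; y_U = 228.4 / 793 = 0.288.

0.288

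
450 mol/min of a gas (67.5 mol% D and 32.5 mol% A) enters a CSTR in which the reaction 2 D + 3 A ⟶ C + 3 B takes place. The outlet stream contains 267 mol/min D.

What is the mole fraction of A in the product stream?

0.211

For D: n = n₀ − 2ξ → 267 = 303.8 − 2ξ, giving ξ = 18.38 mol/min.
Outlet amounts (n = n₀ + ν ξ):
  D: 303.8 − 2(18.38) = 267
  A: 146.2 − 3(18.38) = 91.12
  C: 0 + 1(18.38) = 18.38
  B: 0 + 3(18.38) = 55.12
Total out = 431.6 mol/min; y_A = 91.12 / 431.6 = 0.2111.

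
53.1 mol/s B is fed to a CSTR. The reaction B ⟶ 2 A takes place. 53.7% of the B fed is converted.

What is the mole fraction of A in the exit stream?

0.699

B reacted = 0.537 × 53.1 = 28.51 mol/s; ν_B = −1, so ξ = 28.51/1 = 28.51 mol/s.
Outlet amounts (n = n₀ + ν ξ):
  B: 53.1 − 1(28.51) = 24.59
  A: 0 + 2(28.51) = 57.03
Total out = 81.61 mol/s; y_A = 57.03 / 81.61 = 0.6988.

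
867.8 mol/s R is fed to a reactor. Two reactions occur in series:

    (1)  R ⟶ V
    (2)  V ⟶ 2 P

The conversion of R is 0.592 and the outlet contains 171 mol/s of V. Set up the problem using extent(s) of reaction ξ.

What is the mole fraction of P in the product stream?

Conversion of R: R consumed = 1ξ₁ = 0.592 × 867.8 → ξ₁ = 513.7 mol/s.
V balance: n_V = 0 + 1ξ₁ − 1ξ₂ = 171 → ξ₂ = (1·513.7 − 171)/1 = 342.7 mol/s.
Outlet amounts (n = n₀ + Σ ν·ξ):
  R: 867.8 − 1(513.7) = 354.1
  V: 0 + 1(513.7) − 1(342.7) = 171
  P: 0 + 2(342.7) = 685.5
Total out = 1211 mol/s; y_P = 685.5 / 1211 = 0.5663.

0.566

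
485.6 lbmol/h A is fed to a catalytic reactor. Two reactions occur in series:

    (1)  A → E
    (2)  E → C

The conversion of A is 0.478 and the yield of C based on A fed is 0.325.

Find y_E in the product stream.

Conversion of A: A consumed = 1ξ₁ = 0.478 × 485.6 → ξ₁ = 232.1 lbmol/h.
Yield of C: 1ξ₂ / 485.6 = 0.325 → ξ₂ = 157.8 lbmol/h.
Outlet amounts (n = n₀ + Σ ν·ξ):
  A: 485.6 − 1(232.1) = 253.5
  E: 0 + 1(232.1) − 1(157.8) = 74.3
  C: 0 + 1(157.8) = 157.8
Total out = 485.6 lbmol/h; y_E = 74.3 / 485.6 = 0.153.

0.153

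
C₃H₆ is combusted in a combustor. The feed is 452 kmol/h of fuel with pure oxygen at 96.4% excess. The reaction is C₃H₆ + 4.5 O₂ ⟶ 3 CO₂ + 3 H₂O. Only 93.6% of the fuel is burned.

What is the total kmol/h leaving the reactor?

Stoichiometric O₂ = 4.5 × 452 = 2034 kmol/h; O₂ fed = 2034 × 1.964 = 3995 kmol/h.
Fuel reacted = 0.936 × 452 → ξ = 423.1 kmol/h.
Outlet (n = n₀ + ν ξ):
  C₃H₆: 452 − 1(423.1) = 28.93
  O₂: 3995 − 4.5(423.1) = 2091
  CO₂: 0 + 3(423.1) = 1269
  H₂O: 0 + 3(423.1) = 1269
Total out = 28.93 + 2091 + 1269 + 1269 = 4658 kmol/h.

4660 kmol/h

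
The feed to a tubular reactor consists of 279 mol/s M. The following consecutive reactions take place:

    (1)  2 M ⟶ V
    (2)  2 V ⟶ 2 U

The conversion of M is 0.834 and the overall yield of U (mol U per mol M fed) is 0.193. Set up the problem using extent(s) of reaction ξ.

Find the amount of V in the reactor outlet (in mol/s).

Conversion of M: M consumed = 2ξ₁ = 0.834 × 279 → ξ₁ = 116.3 mol/s.
Yield of U: 2ξ₂ / 279 = 0.193 → ξ₂ = 26.92 mol/s.
Outlet amounts (n = n₀ + Σ ν·ξ):
  M: 279 − 2(116.3) = 46.31
  V: 0 + 1(116.3) − 2(26.92) = 62.5
  U: 0 + 2(26.92) = 53.85

62.5 mol/s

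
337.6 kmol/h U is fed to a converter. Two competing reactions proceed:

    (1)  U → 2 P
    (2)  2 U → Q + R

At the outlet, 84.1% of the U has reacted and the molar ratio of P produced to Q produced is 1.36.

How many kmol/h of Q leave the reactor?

106 kmol/h

Conversion of U: U consumed = 0.841 × 337.6 = 283.9 kmol/h = 1ξ₁ + 2ξ₂.
Selectivity: 2ξ₁ / (1ξ₂) = 1.36 → ξ₁ = 0.68 ξ₂.
Substitute: (1·0.68 + 2) ξ₂ = 283.9 → ξ₂ = 105.9 kmol/h, ξ₁ = 72.04 kmol/h.
Outlet amounts (n = n₀ + Σ ν·ξ):
  U: 337.6 − 1(72.04) − 2(105.9) = 53.68
  P: 0 + 2(72.04) = 144.1
  Q: 0 + 1(105.9) = 105.9
  R: 0 + 1(105.9) = 105.9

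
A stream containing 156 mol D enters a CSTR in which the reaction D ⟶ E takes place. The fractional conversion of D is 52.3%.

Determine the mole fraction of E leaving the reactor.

0.523

D reacted = 0.523 × 156 = 81.59 mol; ν_D = −1, so ξ = 81.59/1 = 81.59 mol.
Outlet amounts (n = n₀ + ν ξ):
  D: 156 − 1(81.59) = 74.41
  E: 0 + 1(81.59) = 81.59
Total out = 156 mol; y_E = 81.59 / 156 = 0.523.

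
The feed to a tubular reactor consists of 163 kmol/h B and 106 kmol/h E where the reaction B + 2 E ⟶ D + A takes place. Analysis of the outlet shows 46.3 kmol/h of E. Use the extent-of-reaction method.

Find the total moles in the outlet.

239 kmol/h

For E: n = n₀ − 2ξ → 46.3 = 106 − 2ξ, giving ξ = 29.85 kmol/h.
Outlet amounts (n = n₀ + ν ξ):
  B: 163 − 1(29.85) = 133.2
  E: 106 − 2(29.85) = 46.3
  D: 0 + 1(29.85) = 29.85
  A: 0 + 1(29.85) = 29.85
Total out = 133.2 + 46.3 + 29.85 + 29.85 = 239.2 kmol/h.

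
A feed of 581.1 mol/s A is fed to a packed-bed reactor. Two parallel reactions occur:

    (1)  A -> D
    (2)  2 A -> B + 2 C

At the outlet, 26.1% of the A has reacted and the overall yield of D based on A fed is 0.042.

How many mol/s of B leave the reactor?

63.6 mol/s

Yield of D: 1ξ₁ / 581.1 = 0.042 → ξ₁ = 24.41 mol/s.
Conversion of A: 1ξ₁ + 2ξ₂ = 0.261 × 581.1 = 151.7 → ξ₂ = 63.63 mol/s.
Outlet amounts (n = n₀ + Σ ν·ξ):
  A: 581.1 − 1(24.41) − 2(63.63) = 429.4
  D: 0 + 1(24.41) = 24.41
  B: 0 + 1(63.63) = 63.63
  C: 0 + 2(63.63) = 127.3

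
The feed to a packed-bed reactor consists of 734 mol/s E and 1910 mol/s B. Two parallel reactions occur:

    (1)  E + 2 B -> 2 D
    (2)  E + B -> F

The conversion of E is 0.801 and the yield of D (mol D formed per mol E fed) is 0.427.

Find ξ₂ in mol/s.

Yield of D: 2ξ₁ / 734 = 0.427 → ξ₁ = 156.7 mol/s.
Conversion of E: 1ξ₁ + 1ξ₂ = 0.801 × 734 = 587.9 → ξ₂ = 431.2 mol/s.
Outlet amounts (n = n₀ + Σ ν·ξ):
  E: 734 − 1(156.7) − 1(431.2) = 146.1
  B: 1910 − 2(156.7) − 1(431.2) = 1165
  D: 0 + 2(156.7) = 313.4
  F: 0 + 1(431.2) = 431.2

ξ₂ = 431 mol/s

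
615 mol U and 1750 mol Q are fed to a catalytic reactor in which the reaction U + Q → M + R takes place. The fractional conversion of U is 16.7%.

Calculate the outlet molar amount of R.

103 mol

U reacted = 0.167 × 615 = 102.7 mol; ν_U = −1, so ξ = 102.7/1 = 102.7 mol.
Outlet amounts (n = n₀ + ν ξ):
  U: 615 − 1(102.7) = 512.3
  Q: 1750 − 1(102.7) = 1647
  M: 0 + 1(102.7) = 102.7
  R: 0 + 1(102.7) = 102.7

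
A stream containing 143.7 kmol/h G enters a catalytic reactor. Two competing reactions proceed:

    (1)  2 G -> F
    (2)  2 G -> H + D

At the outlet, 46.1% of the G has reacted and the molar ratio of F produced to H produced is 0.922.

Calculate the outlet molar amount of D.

17.2 kmol/h

Conversion of G: G consumed = 0.461 × 143.7 = 66.25 kmol/h = 2ξ₁ + 2ξ₂.
Selectivity: 1ξ₁ / (1ξ₂) = 0.922 → ξ₁ = 0.922 ξ₂.
Substitute: (2·0.922 + 2) ξ₂ = 66.25 → ξ₂ = 17.23 kmol/h, ξ₁ = 15.89 kmol/h.
Outlet amounts (n = n₀ + Σ ν·ξ):
  G: 143.7 − 2(15.89) − 2(17.23) = 77.45
  F: 0 + 1(15.89) = 15.89
  H: 0 + 1(17.23) = 17.23
  D: 0 + 1(17.23) = 17.23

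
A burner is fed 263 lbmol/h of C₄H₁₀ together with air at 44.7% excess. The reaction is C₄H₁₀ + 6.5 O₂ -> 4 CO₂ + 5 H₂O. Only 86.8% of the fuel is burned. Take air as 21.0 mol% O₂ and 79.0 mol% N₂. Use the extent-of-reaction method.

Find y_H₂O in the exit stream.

Stoichiometric O₂ = 6.5 × 263 = 1710 lbmol/h; O₂ fed = 1710 × 1.447 = 2474 lbmol/h.
N₂ fed = 2474 × 79/21 = 9306 lbmol/h.
Fuel reacted = 0.868 × 263 → ξ = 228.3 lbmol/h.
Outlet (n = n₀ + ν ξ):
  C₄H₁₀: 263 − 1(228.3) = 34.72
  O₂: 2474 − 6.5(228.3) = 989.8
  N₂: 9306 (inert)
  CO₂: 0 + 4(228.3) = 913.1
  H₂O: 0 + 5(228.3) = 1141
Total out = 12380 lbmol/h; y_H₂O = 1141 / 12380 = 0.09216.

0.0922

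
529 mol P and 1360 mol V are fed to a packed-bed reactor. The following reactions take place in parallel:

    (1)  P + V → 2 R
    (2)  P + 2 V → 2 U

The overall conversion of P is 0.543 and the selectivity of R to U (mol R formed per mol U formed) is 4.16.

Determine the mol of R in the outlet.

Conversion of P: P consumed = 0.543 × 529 = 287.2 mol = 1ξ₁ + 1ξ₂.
Selectivity: 2ξ₁ / (2ξ₂) = 4.16 → ξ₁ = 4.16 ξ₂.
Substitute: (1·4.16 + 1) ξ₂ = 287.2 → ξ₂ = 55.67 mol, ξ₁ = 231.6 mol.
Outlet amounts (n = n₀ + Σ ν·ξ):
  P: 529 − 1(231.6) − 1(55.67) = 241.8
  V: 1360 − 1(231.6) − 2(55.67) = 1017
  R: 0 + 2(231.6) = 463.2
  U: 0 + 2(55.67) = 111.3

463 mol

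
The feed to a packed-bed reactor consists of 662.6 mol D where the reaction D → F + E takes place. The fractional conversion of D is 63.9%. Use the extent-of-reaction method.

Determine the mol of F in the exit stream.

423 mol

D reacted = 0.639 × 662.6 = 423.4 mol; ν_D = −1, so ξ = 423.4/1 = 423.4 mol.
Outlet amounts (n = n₀ + ν ξ):
  D: 662.6 − 1(423.4) = 239.2
  F: 0 + 1(423.4) = 423.4
  E: 0 + 1(423.4) = 423.4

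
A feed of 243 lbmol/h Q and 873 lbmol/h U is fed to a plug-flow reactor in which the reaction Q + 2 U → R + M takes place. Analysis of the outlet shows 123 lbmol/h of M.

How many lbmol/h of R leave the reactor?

For M: n = n₀ + 1ξ → 123 = 0 + 1ξ, giving ξ = 123 lbmol/h.
Outlet amounts (n = n₀ + ν ξ):
  Q: 243 − 1(123) = 120
  U: 873 − 2(123) = 627
  R: 0 + 1(123) = 123
  M: 0 + 1(123) = 123

123 lbmol/h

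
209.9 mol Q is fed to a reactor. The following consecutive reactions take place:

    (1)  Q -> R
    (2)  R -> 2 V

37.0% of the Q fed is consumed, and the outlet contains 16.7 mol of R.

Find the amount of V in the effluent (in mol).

Conversion of Q: Q consumed = 1ξ₁ = 0.37 × 209.9 → ξ₁ = 77.66 mol.
R balance: n_R = 0 + 1ξ₁ − 1ξ₂ = 16.7 → ξ₂ = (1·77.66 − 16.7)/1 = 60.96 mol.
Outlet amounts (n = n₀ + Σ ν·ξ):
  Q: 209.9 − 1(77.66) = 132.2
  R: 0 + 1(77.66) − 1(60.96) = 16.7
  V: 0 + 2(60.96) = 121.9

122 mol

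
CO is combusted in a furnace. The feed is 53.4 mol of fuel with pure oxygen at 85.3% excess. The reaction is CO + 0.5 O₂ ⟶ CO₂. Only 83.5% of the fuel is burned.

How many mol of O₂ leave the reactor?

Stoichiometric O₂ = 0.5 × 53.4 = 26.7 mol; O₂ fed = 26.7 × 1.853 = 49.48 mol.
Fuel reacted = 0.835 × 53.4 → ξ = 44.59 mol.
Outlet (n = n₀ + ν ξ):
  CO: 53.4 − 1(44.59) = 8.811
  O₂: 49.48 − 0.5(44.59) = 27.18
  CO₂: 0 + 1(44.59) = 44.59

27.2 mol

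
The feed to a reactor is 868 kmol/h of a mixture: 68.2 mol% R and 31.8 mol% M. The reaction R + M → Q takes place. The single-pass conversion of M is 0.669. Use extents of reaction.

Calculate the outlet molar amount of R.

M reacted = 0.669 × 276 = 184.7 kmol/h; ν_M = −1, so ξ = 184.7/1 = 184.7 kmol/h.
Outlet amounts (n = n₀ + ν ξ):
  R: 592 − 1(184.7) = 407.3
  M: 276 − 1(184.7) = 91.36
  Q: 0 + 1(184.7) = 184.7

407 kmol/h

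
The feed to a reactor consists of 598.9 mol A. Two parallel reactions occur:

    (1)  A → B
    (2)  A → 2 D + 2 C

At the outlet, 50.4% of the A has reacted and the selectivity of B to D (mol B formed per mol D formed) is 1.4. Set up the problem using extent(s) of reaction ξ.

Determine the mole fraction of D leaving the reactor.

Conversion of A: A consumed = 0.504 × 598.9 = 301.8 mol = 1ξ₁ + 1ξ₂.
Selectivity: 1ξ₁ / (2ξ₂) = 1.4 → ξ₁ = 2.8 ξ₂.
Substitute: (1·2.8 + 1) ξ₂ = 301.8 → ξ₂ = 79.43 mol, ξ₁ = 222.4 mol.
Outlet amounts (n = n₀ + Σ ν·ξ):
  A: 598.9 − 1(222.4) − 1(79.43) = 297.1
  B: 0 + 1(222.4) = 222.4
  D: 0 + 2(79.43) = 158.9
  C: 0 + 2(79.43) = 158.9
Total out = 837.2 mol; y_D = 158.9 / 837.2 = 0.1898.

0.19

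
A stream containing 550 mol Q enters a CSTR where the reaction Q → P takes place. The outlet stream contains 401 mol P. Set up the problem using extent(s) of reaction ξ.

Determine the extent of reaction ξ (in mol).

For P: n = n₀ + 1ξ → 401 = 0 + 1ξ, giving ξ = 401 mol.
Outlet amounts (n = n₀ + ν ξ):
  Q: 550 − 1(401) = 149
  P: 0 + 1(401) = 401

ξ = 401 mol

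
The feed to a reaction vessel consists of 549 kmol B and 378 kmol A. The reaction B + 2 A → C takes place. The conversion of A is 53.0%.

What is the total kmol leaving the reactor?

A reacted = 0.53 × 378 = 200.3 kmol; ν_A = −2, so ξ = 200.3/2 = 100.2 kmol.
Outlet amounts (n = n₀ + ν ξ):
  B: 549 − 1(100.2) = 448.8
  A: 378 − 2(100.2) = 177.7
  C: 0 + 1(100.2) = 100.2
Total out = 448.8 + 177.7 + 100.2 = 726.7 kmol.

727 kmol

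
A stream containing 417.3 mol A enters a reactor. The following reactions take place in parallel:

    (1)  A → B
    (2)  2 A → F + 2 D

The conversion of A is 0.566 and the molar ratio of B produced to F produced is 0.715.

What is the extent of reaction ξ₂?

ξ₂ = 87 mol

Conversion of A: A consumed = 0.566 × 417.3 = 236.2 mol = 1ξ₁ + 2ξ₂.
Selectivity: 1ξ₁ / (1ξ₂) = 0.715 → ξ₁ = 0.715 ξ₂.
Substitute: (1·0.715 + 2) ξ₂ = 236.2 → ξ₂ = 87 mol, ξ₁ = 62.2 mol.
Outlet amounts (n = n₀ + Σ ν·ξ):
  A: 417.3 − 1(62.2) − 2(87) = 181.1
  B: 0 + 1(62.2) = 62.2
  F: 0 + 1(87) = 87
  D: 0 + 2(87) = 174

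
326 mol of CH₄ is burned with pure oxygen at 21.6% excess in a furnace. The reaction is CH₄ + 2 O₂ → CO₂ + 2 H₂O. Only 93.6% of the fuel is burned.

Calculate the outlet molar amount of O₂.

Stoichiometric O₂ = 2 × 326 = 652 mol; O₂ fed = 652 × 1.216 = 792.8 mol.
Fuel reacted = 0.936 × 326 → ξ = 305.1 mol.
Outlet (n = n₀ + ν ξ):
  CH₄: 326 − 1(305.1) = 20.86
  O₂: 792.8 − 2(305.1) = 182.6
  CO₂: 0 + 1(305.1) = 305.1
  H₂O: 0 + 2(305.1) = 610.3

183 mol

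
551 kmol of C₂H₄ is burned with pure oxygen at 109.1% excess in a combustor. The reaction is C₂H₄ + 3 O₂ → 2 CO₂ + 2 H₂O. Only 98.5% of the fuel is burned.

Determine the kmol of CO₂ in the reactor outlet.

Stoichiometric O₂ = 3 × 551 = 1653 kmol; O₂ fed = 1653 × 2.091 = 3456 kmol.
Fuel reacted = 0.985 × 551 → ξ = 542.7 kmol.
Outlet (n = n₀ + ν ξ):
  C₂H₄: 551 − 1(542.7) = 8.265
  O₂: 3456 − 3(542.7) = 1828
  CO₂: 0 + 2(542.7) = 1085
  H₂O: 0 + 2(542.7) = 1085

1090 kmol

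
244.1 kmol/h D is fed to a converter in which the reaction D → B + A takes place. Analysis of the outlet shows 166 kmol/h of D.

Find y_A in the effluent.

0.242

For D: n = n₀ − 1ξ → 166 = 244.1 − 1ξ, giving ξ = 78.1 kmol/h.
Outlet amounts (n = n₀ + ν ξ):
  D: 244.1 − 1(78.1) = 166
  B: 0 + 1(78.1) = 78.1
  A: 0 + 1(78.1) = 78.1
Total out = 322.2 kmol/h; y_A = 78.1 / 322.2 = 0.2424.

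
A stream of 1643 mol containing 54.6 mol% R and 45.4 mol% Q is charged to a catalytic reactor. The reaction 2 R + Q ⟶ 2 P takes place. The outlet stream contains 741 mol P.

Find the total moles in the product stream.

1270 mol

For P: n = n₀ + 2ξ → 741 = 0 + 2ξ, giving ξ = 370.5 mol.
Outlet amounts (n = n₀ + ν ξ):
  R: 897.1 − 2(370.5) = 156.1
  Q: 745.9 − 1(370.5) = 375.4
  P: 0 + 2(370.5) = 741
Total out = 156.1 + 375.4 + 741 = 1272 mol.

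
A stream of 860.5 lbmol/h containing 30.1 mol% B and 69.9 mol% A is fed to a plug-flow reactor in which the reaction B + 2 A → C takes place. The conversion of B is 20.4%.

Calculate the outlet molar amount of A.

B reacted = 0.204 × 259 = 52.84 lbmol/h; ν_B = −1, so ξ = 52.84/1 = 52.84 lbmol/h.
Outlet amounts (n = n₀ + ν ξ):
  B: 259 − 1(52.84) = 206.2
  A: 601.5 − 2(52.84) = 495.8
  C: 0 + 1(52.84) = 52.84

496 lbmol/h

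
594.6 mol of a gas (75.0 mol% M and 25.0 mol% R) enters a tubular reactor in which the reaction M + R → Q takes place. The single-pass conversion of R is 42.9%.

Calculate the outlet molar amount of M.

382 mol

R reacted = 0.429 × 148.7 = 63.77 mol; ν_R = −1, so ξ = 63.77/1 = 63.77 mol.
Outlet amounts (n = n₀ + ν ξ):
  M: 445.9 − 1(63.77) = 382.2
  R: 148.7 − 1(63.77) = 84.88
  Q: 0 + 1(63.77) = 63.77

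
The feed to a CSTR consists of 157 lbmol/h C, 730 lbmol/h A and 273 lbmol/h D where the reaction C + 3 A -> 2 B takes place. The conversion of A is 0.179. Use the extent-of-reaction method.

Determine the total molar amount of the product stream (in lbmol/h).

1070 lbmol/h

A reacted = 0.179 × 730 = 130.7 lbmol/h; ν_A = −3, so ξ = 130.7/3 = 43.56 lbmol/h.
Outlet amounts (n = n₀ + ν ξ):
  C: 157 − 1(43.56) = 113.4
  A: 730 − 3(43.56) = 599.3
  B: 0 + 2(43.56) = 87.11
  D: 273 (inert)
Total out = 113.4 + 599.3 + 87.11 + 273 = 1073 lbmol/h.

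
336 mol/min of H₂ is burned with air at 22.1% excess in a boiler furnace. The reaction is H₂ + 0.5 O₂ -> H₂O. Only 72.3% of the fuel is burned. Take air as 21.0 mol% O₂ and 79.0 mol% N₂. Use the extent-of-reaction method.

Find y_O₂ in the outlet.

0.0702

Stoichiometric O₂ = 0.5 × 336 = 168 mol/min; O₂ fed = 168 × 1.221 = 205.1 mol/min.
N₂ fed = 205.1 × 79/21 = 771.7 mol/min.
Fuel reacted = 0.723 × 336 → ξ = 242.9 mol/min.
Outlet (n = n₀ + ν ξ):
  H₂: 336 − 1(242.9) = 93.07
  O₂: 205.1 − 0.5(242.9) = 83.66
  N₂: 771.7 (inert)
  H₂O: 0 + 1(242.9) = 242.9
Total out = 1191 mol/min; y_O₂ = 83.66 / 1191 = 0.07023.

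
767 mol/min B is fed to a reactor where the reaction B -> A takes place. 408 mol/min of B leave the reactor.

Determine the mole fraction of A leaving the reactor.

For B: n = n₀ − 1ξ → 408 = 767 − 1ξ, giving ξ = 359 mol/min.
Outlet amounts (n = n₀ + ν ξ):
  B: 767 − 1(359) = 408
  A: 0 + 1(359) = 359
Total out = 767 mol/min; y_A = 359 / 767 = 0.4681.

0.468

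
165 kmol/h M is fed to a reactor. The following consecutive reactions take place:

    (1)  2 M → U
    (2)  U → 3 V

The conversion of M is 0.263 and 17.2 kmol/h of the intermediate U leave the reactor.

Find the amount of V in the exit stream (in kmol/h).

Conversion of M: M consumed = 2ξ₁ = 0.263 × 165 → ξ₁ = 21.7 kmol/h.
U balance: n_U = 0 + 1ξ₁ − 1ξ₂ = 17.2 → ξ₂ = (1·21.7 − 17.2)/1 = 4.498 kmol/h.
Outlet amounts (n = n₀ + Σ ν·ξ):
  M: 165 − 2(21.7) = 121.6
  U: 0 + 1(21.7) − 1(4.498) = 17.2
  V: 0 + 3(4.498) = 13.49

13.5 kmol/h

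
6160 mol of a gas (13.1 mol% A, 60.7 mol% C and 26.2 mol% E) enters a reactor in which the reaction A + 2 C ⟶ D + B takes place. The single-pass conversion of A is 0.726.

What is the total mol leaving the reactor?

5570 mol

A reacted = 0.726 × 807 = 585.9 mol; ν_A = −1, so ξ = 585.9/1 = 585.9 mol.
Outlet amounts (n = n₀ + ν ξ):
  A: 807 − 1(585.9) = 221.1
  C: 3739 − 2(585.9) = 2567
  D: 0 + 1(585.9) = 585.9
  B: 0 + 1(585.9) = 585.9
  E: 1614 (inert)
Total out = 221.1 + 2567 + 585.9 + 585.9 + 1614 = 5574 mol.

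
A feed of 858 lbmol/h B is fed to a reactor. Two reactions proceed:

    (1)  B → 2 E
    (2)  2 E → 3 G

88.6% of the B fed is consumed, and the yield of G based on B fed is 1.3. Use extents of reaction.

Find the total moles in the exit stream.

1990 lbmol/h

Conversion of B: B consumed = 1ξ₁ = 0.886 × 858 → ξ₁ = 760.2 lbmol/h.
Yield of G: 3ξ₂ / 858 = 1.3 → ξ₂ = 371.8 lbmol/h.
Outlet amounts (n = n₀ + Σ ν·ξ):
  B: 858 − 1(760.2) = 97.81
  E: 0 + 2(760.2) − 2(371.8) = 776.8
  G: 0 + 3(371.8) = 1115
Total out = 97.81 + 776.8 + 1115 = 1990 lbmol/h.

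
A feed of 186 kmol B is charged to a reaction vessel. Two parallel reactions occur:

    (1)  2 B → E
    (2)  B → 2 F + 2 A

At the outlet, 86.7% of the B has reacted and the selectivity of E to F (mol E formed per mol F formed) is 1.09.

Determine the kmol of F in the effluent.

60.2 kmol

Conversion of B: B consumed = 0.867 × 186 = 161.3 kmol = 2ξ₁ + 1ξ₂.
Selectivity: 1ξ₁ / (2ξ₂) = 1.09 → ξ₁ = 2.18 ξ₂.
Substitute: (2·2.18 + 1) ξ₂ = 161.3 → ξ₂ = 30.09 kmol, ξ₁ = 65.59 kmol.
Outlet amounts (n = n₀ + Σ ν·ξ):
  B: 186 − 2(65.59) − 1(30.09) = 24.74
  E: 0 + 1(65.59) = 65.59
  F: 0 + 2(30.09) = 60.17
  A: 0 + 2(30.09) = 60.17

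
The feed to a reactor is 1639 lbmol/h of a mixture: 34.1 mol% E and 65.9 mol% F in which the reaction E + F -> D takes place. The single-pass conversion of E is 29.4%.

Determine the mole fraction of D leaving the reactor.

E reacted = 0.294 × 558.9 = 164.3 lbmol/h; ν_E = −1, so ξ = 164.3/1 = 164.3 lbmol/h.
Outlet amounts (n = n₀ + ν ξ):
  E: 558.9 − 1(164.3) = 394.6
  F: 1080 − 1(164.3) = 915.8
  D: 0 + 1(164.3) = 164.3
Total out = 1475 lbmol/h; y_D = 164.3 / 1475 = 0.1114.

0.111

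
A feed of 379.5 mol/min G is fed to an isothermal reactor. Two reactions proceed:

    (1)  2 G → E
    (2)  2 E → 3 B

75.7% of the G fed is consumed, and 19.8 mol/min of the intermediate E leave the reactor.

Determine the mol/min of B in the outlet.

Conversion of G: G consumed = 2ξ₁ = 0.757 × 379.5 → ξ₁ = 143.6 mol/min.
E balance: n_E = 0 + 1ξ₁ − 2ξ₂ = 19.8 → ξ₂ = (1·143.6 − 19.8)/2 = 61.92 mol/min.
Outlet amounts (n = n₀ + Σ ν·ξ):
  G: 379.5 − 2(143.6) = 92.22
  E: 0 + 1(143.6) − 2(61.92) = 19.8
  B: 0 + 3(61.92) = 185.8

186 mol/min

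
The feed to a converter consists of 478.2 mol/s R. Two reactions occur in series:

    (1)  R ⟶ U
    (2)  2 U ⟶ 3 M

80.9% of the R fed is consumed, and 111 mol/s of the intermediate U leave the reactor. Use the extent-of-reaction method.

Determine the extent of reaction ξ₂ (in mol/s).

ξ₂ = 138 mol/s

Conversion of R: R consumed = 1ξ₁ = 0.809 × 478.2 → ξ₁ = 386.9 mol/s.
U balance: n_U = 0 + 1ξ₁ − 2ξ₂ = 111 → ξ₂ = (1·386.9 − 111)/2 = 137.9 mol/s.
Outlet amounts (n = n₀ + Σ ν·ξ):
  R: 478.2 − 1(386.9) = 91.34
  U: 0 + 1(386.9) − 2(137.9) = 111
  M: 0 + 3(137.9) = 413.8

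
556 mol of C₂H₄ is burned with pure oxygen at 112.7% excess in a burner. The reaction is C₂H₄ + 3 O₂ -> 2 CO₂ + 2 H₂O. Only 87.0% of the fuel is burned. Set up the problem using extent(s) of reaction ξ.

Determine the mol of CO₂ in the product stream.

Stoichiometric O₂ = 3 × 556 = 1668 mol; O₂ fed = 1668 × 2.127 = 3548 mol.
Fuel reacted = 0.87 × 556 → ξ = 483.7 mol.
Outlet (n = n₀ + ν ξ):
  C₂H₄: 556 − 1(483.7) = 72.28
  O₂: 3548 − 3(483.7) = 2097
  CO₂: 0 + 2(483.7) = 967.4
  H₂O: 0 + 2(483.7) = 967.4

967 mol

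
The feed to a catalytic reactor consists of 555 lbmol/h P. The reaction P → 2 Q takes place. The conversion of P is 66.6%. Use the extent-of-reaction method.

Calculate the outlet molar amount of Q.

P reacted = 0.666 × 555 = 369.6 lbmol/h; ν_P = −1, so ξ = 369.6/1 = 369.6 lbmol/h.
Outlet amounts (n = n₀ + ν ξ):
  P: 555 − 1(369.6) = 185.4
  Q: 0 + 2(369.6) = 739.3

739 lbmol/h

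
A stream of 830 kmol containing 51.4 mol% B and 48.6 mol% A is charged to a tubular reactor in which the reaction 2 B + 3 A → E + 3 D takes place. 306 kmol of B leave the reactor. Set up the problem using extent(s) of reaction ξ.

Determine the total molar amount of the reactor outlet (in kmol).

770 kmol

For B: n = n₀ − 2ξ → 306 = 426.6 − 2ξ, giving ξ = 60.31 kmol.
Outlet amounts (n = n₀ + ν ξ):
  B: 426.6 − 2(60.31) = 306
  A: 403.4 − 3(60.31) = 222.4
  E: 0 + 1(60.31) = 60.31
  D: 0 + 3(60.31) = 180.9
Total out = 306 + 222.4 + 60.31 + 180.9 = 769.7 kmol.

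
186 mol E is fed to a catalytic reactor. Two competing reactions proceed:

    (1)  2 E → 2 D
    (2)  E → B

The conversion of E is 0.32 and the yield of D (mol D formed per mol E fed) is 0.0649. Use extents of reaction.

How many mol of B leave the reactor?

47.4 mol

Yield of D: 2ξ₁ / 186 = 0.0649 → ξ₁ = 6.036 mol.
Conversion of E: 2ξ₁ + 1ξ₂ = 0.32 × 186 = 59.52 → ξ₂ = 47.45 mol.
Outlet amounts (n = n₀ + Σ ν·ξ):
  E: 186 − 2(6.036) − 1(47.45) = 126.5
  D: 0 + 2(6.036) = 12.07
  B: 0 + 1(47.45) = 47.45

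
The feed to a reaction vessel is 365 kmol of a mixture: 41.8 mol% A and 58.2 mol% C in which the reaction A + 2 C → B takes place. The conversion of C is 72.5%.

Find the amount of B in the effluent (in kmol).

77 kmol

C reacted = 0.725 × 212.4 = 154 kmol; ν_C = −2, so ξ = 154/2 = 77.01 kmol.
Outlet amounts (n = n₀ + ν ξ):
  A: 152.6 − 1(77.01) = 75.56
  C: 212.4 − 2(77.01) = 58.42
  B: 0 + 1(77.01) = 77.01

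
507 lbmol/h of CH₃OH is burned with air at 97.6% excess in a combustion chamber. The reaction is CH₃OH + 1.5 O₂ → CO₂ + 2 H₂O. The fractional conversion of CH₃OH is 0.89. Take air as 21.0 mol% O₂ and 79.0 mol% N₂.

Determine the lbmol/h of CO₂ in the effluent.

451 lbmol/h

Stoichiometric O₂ = 1.5 × 507 = 760.5 lbmol/h; O₂ fed = 760.5 × 1.976 = 1503 lbmol/h.
N₂ fed = 1503 × 79/21 = 5653 lbmol/h.
Fuel reacted = 0.89 × 507 → ξ = 451.2 lbmol/h.
Outlet (n = n₀ + ν ξ):
  CH₃OH: 507 − 1(451.2) = 55.77
  O₂: 1503 − 1.5(451.2) = 825.9
  N₂: 5653 (inert)
  CO₂: 0 + 1(451.2) = 451.2
  H₂O: 0 + 2(451.2) = 902.5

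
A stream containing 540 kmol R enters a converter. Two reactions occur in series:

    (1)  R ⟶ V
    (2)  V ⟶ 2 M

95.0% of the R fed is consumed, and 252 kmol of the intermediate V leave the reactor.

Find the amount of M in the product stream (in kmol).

Conversion of R: R consumed = 1ξ₁ = 0.95 × 540 → ξ₁ = 513 kmol.
V balance: n_V = 0 + 1ξ₁ − 1ξ₂ = 252 → ξ₂ = (1·513 − 252)/1 = 261 kmol.
Outlet amounts (n = n₀ + Σ ν·ξ):
  R: 540 − 1(513) = 27
  V: 0 + 1(513) − 1(261) = 252
  M: 0 + 2(261) = 522

522 kmol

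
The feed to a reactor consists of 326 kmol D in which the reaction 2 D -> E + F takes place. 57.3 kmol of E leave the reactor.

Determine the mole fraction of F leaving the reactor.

0.176

For E: n = n₀ + 1ξ → 57.3 = 0 + 1ξ, giving ξ = 57.3 kmol.
Outlet amounts (n = n₀ + ν ξ):
  D: 326 − 2(57.3) = 211.4
  E: 0 + 1(57.3) = 57.3
  F: 0 + 1(57.3) = 57.3
Total out = 326 kmol; y_F = 57.3 / 326 = 0.1758.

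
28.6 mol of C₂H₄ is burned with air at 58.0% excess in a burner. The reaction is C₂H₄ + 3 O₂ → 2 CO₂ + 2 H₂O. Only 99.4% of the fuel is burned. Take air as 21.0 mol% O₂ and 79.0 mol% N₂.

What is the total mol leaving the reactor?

Stoichiometric O₂ = 3 × 28.6 = 85.8 mol; O₂ fed = 85.8 × 1.580 = 135.6 mol.
N₂ fed = 135.6 × 79/21 = 510 mol.
Fuel reacted = 0.994 × 28.6 → ξ = 28.43 mol.
Outlet (n = n₀ + ν ξ):
  C₂H₄: 28.6 − 1(28.43) = 0.1716
  O₂: 135.6 − 3(28.43) = 50.28
  N₂: 510 (inert)
  CO₂: 0 + 2(28.43) = 56.86
  H₂O: 0 + 2(28.43) = 56.86
Total out = 0.1716 + 50.28 + 510 + 56.86 + 56.86 = 674.1 mol.

674 mol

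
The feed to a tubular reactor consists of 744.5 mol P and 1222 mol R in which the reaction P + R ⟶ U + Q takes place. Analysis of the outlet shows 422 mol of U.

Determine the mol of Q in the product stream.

422 mol

For U: n = n₀ + 1ξ → 422 = 0 + 1ξ, giving ξ = 422 mol.
Outlet amounts (n = n₀ + ν ξ):
  P: 744.5 − 1(422) = 322.5
  R: 1222 − 1(422) = 800
  U: 0 + 1(422) = 422
  Q: 0 + 1(422) = 422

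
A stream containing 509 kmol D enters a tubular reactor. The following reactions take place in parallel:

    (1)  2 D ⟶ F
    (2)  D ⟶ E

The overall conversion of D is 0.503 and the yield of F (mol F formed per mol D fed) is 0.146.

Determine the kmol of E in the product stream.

Yield of F: 1ξ₁ / 509 = 0.146 → ξ₁ = 74.31 kmol.
Conversion of D: 2ξ₁ + 1ξ₂ = 0.503 × 509 = 256 → ξ₂ = 107.4 kmol.
Outlet amounts (n = n₀ + Σ ν·ξ):
  D: 509 − 2(74.31) − 1(107.4) = 253
  F: 0 + 1(74.31) = 74.31
  E: 0 + 1(107.4) = 107.4

107 kmol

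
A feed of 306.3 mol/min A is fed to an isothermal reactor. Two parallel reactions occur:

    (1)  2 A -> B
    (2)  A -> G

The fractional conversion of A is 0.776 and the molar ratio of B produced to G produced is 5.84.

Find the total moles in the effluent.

Conversion of A: A consumed = 0.776 × 306.3 = 237.7 mol/min = 2ξ₁ + 1ξ₂.
Selectivity: 1ξ₁ / (1ξ₂) = 5.84 → ξ₁ = 5.84 ξ₂.
Substitute: (2·5.84 + 1) ξ₂ = 237.7 → ξ₂ = 18.75 mol/min, ξ₁ = 109.5 mol/min.
Outlet amounts (n = n₀ + Σ ν·ξ):
  A: 306.3 − 2(109.5) − 1(18.75) = 68.61
  B: 0 + 1(109.5) = 109.5
  G: 0 + 1(18.75) = 18.75
Total out = 68.61 + 109.5 + 18.75 = 196.8 mol/min.

197 mol/min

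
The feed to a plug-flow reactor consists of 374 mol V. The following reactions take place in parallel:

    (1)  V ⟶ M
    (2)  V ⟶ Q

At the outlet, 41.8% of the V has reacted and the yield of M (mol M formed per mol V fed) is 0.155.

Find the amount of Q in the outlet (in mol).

98.4 mol

Yield of M: 1ξ₁ / 374 = 0.155 → ξ₁ = 57.97 mol.
Conversion of V: 1ξ₁ + 1ξ₂ = 0.418 × 374 = 156.3 → ξ₂ = 98.36 mol.
Outlet amounts (n = n₀ + Σ ν·ξ):
  V: 374 − 1(57.97) − 1(98.36) = 217.7
  M: 0 + 1(57.97) = 57.97
  Q: 0 + 1(98.36) = 98.36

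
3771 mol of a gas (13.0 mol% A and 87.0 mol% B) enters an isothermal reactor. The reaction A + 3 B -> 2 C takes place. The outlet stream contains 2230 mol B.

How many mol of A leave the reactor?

For B: n = n₀ − 3ξ → 2230 = 3281 − 3ξ, giving ξ = 350.3 mol.
Outlet amounts (n = n₀ + ν ξ):
  A: 490.2 − 1(350.3) = 140
  B: 3281 − 3(350.3) = 2230
  C: 0 + 2(350.3) = 700.5

140 mol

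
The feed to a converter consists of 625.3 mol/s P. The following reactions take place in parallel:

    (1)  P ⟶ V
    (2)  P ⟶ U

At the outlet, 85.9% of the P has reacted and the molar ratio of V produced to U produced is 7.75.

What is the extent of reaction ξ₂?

ξ₂ = 61.4 mol/s

Conversion of P: P consumed = 0.859 × 625.3 = 537.1 mol/s = 1ξ₁ + 1ξ₂.
Selectivity: 1ξ₁ / (1ξ₂) = 7.75 → ξ₁ = 7.75 ξ₂.
Substitute: (1·7.75 + 1) ξ₂ = 537.1 → ξ₂ = 61.39 mol/s, ξ₁ = 475.7 mol/s.
Outlet amounts (n = n₀ + Σ ν·ξ):
  P: 625.3 − 1(475.7) − 1(61.39) = 88.17
  V: 0 + 1(475.7) = 475.7
  U: 0 + 1(61.39) = 61.39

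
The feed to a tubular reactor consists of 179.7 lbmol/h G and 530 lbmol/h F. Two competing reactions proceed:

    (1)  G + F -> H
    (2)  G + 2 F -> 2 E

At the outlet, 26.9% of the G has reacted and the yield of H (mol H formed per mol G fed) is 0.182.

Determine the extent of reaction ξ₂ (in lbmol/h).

ξ₂ = 15.6 lbmol/h

Yield of H: 1ξ₁ / 179.7 = 0.182 → ξ₁ = 32.71 lbmol/h.
Conversion of G: 1ξ₁ + 1ξ₂ = 0.269 × 179.7 = 48.34 → ξ₂ = 15.63 lbmol/h.
Outlet amounts (n = n₀ + Σ ν·ξ):
  G: 179.7 − 1(32.71) − 1(15.63) = 131.4
  F: 530 − 1(32.71) − 2(15.63) = 466
  H: 0 + 1(32.71) = 32.71
  E: 0 + 2(15.63) = 31.27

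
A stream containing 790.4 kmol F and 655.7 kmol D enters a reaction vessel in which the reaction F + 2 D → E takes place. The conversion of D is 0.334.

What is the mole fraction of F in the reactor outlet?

0.555

D reacted = 0.334 × 655.7 = 219 kmol; ν_D = −2, so ξ = 219/2 = 109.5 kmol.
Outlet amounts (n = n₀ + ν ξ):
  F: 790.4 − 1(109.5) = 680.9
  D: 655.7 − 2(109.5) = 436.7
  E: 0 + 1(109.5) = 109.5
Total out = 1227 kmol; y_F = 680.9 / 1227 = 0.5549.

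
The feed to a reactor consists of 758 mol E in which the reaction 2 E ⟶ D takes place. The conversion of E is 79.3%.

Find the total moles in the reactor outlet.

E reacted = 0.793 × 758 = 601.1 mol; ν_E = −2, so ξ = 601.1/2 = 300.5 mol.
Outlet amounts (n = n₀ + ν ξ):
  E: 758 − 2(300.5) = 156.9
  D: 0 + 1(300.5) = 300.5
Total out = 156.9 + 300.5 = 457.5 mol.

457 mol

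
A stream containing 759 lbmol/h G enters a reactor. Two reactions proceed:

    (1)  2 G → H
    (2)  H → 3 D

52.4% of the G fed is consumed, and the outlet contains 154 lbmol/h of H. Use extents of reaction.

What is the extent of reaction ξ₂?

ξ₂ = 44.9 lbmol/h

Conversion of G: G consumed = 2ξ₁ = 0.524 × 759 → ξ₁ = 198.9 lbmol/h.
H balance: n_H = 0 + 1ξ₁ − 1ξ₂ = 154 → ξ₂ = (1·198.9 − 154)/1 = 44.86 lbmol/h.
Outlet amounts (n = n₀ + Σ ν·ξ):
  G: 759 − 2(198.9) = 361.3
  H: 0 + 1(198.9) − 1(44.86) = 154
  D: 0 + 3(44.86) = 134.6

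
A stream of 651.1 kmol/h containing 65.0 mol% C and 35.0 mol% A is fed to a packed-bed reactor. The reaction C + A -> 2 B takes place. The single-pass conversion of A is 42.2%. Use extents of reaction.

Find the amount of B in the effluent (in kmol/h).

A reacted = 0.422 × 227.9 = 96.17 kmol/h; ν_A = −1, so ξ = 96.17/1 = 96.17 kmol/h.
Outlet amounts (n = n₀ + ν ξ):
  C: 423.2 − 1(96.17) = 327
  A: 227.9 − 1(96.17) = 131.7
  B: 0 + 2(96.17) = 192.3

192 kmol/h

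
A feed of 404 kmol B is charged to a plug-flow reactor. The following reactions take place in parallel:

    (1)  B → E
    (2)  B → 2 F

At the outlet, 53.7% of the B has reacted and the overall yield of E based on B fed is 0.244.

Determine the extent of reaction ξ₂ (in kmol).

Yield of E: 1ξ₁ / 404 = 0.244 → ξ₁ = 98.58 kmol.
Conversion of B: 1ξ₁ + 1ξ₂ = 0.537 × 404 = 216.9 → ξ₂ = 118.4 kmol.
Outlet amounts (n = n₀ + Σ ν·ξ):
  B: 404 − 1(98.58) − 1(118.4) = 187.1
  E: 0 + 1(98.58) = 98.58
  F: 0 + 2(118.4) = 236.7

ξ₂ = 118 kmol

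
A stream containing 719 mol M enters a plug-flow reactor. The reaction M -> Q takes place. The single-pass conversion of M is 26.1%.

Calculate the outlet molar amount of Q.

188 mol

M reacted = 0.261 × 719 = 187.7 mol; ν_M = −1, so ξ = 187.7/1 = 187.7 mol.
Outlet amounts (n = n₀ + ν ξ):
  M: 719 − 1(187.7) = 531.3
  Q: 0 + 1(187.7) = 187.7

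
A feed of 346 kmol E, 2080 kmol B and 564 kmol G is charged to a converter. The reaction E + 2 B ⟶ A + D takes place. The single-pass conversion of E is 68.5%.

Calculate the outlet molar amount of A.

237 kmol

E reacted = 0.685 × 346 = 237 kmol; ν_E = −1, so ξ = 237/1 = 237 kmol.
Outlet amounts (n = n₀ + ν ξ):
  E: 346 − 1(237) = 109
  B: 2080 − 2(237) = 1606
  A: 0 + 1(237) = 237
  D: 0 + 1(237) = 237
  G: 564 (inert)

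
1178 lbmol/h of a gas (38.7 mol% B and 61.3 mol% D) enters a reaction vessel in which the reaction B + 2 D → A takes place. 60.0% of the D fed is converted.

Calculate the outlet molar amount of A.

D reacted = 0.6 × 722.1 = 433.3 lbmol/h; ν_D = −2, so ξ = 433.3/2 = 216.6 lbmol/h.
Outlet amounts (n = n₀ + ν ξ):
  B: 455.9 − 1(216.6) = 239.3
  D: 722.1 − 2(216.6) = 288.8
  A: 0 + 1(216.6) = 216.6

217 lbmol/h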